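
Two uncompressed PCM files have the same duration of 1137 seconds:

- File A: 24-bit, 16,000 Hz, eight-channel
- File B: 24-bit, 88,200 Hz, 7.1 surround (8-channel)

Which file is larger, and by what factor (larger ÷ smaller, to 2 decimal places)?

File A: 16,000 × 3 × 8 = 384,000 bytes/s.
File B: 88,200 × 3 × 8 = 2,116,800 bytes/s.
File B is larger; ratio = 2,406,801,600 / 436,608,000 = 5.51.

File B, by a factor of 5.51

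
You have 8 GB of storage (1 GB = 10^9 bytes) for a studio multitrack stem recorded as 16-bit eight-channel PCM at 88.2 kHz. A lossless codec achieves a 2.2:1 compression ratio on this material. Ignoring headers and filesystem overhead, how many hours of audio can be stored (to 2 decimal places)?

3.46 hours

Uncompressed byte rate = 88,200 × 2 × 8 = 1,411,200 bytes/s.
After 2.2:1 compression, effective rate ≈ 641454.55 bytes/s.
Capacity = 8 × 1,000,000,000 = 8,000,000,000 bytes.
8,000,000,000 / effective rate ≈ 12471.66 s → 3.46 hours.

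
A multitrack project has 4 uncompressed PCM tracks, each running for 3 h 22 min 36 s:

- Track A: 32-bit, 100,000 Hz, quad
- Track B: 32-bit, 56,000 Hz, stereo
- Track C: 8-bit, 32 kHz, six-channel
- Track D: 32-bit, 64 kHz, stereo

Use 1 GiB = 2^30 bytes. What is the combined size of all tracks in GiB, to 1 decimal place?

31.2 GiB

3 h 22 min 36 s = 12,156 s.
Track A: 100,000 × 12,156 × 4 × 4 = 19,449,600,000 bytes.
Track B: 56,000 × 12,156 × 4 × 2 = 5,445,888,000 bytes.
Track C: 32,000 × 12,156 × 1 × 6 = 2,333,952,000 bytes.
Track D: 64,000 × 12,156 × 4 × 2 = 6,223,872,000 bytes.
Total = 33,453,312,000 bytes = 31.2 GiB.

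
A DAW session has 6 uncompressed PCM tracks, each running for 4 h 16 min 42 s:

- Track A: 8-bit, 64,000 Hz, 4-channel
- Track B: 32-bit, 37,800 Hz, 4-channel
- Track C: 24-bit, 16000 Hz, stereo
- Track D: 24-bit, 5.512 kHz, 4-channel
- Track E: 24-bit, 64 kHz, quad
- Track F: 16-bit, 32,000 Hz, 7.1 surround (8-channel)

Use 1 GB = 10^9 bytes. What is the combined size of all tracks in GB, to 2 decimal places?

35.47 GB

4 h 16 min 42 s = 15,402 s.
Track A: 64,000 × 15,402 × 1 × 4 = 3,942,912,000 bytes.
Track B: 37,800 × 15,402 × 4 × 4 = 9,315,129,600 bytes.
Track C: 16,000 × 15,402 × 3 × 2 = 1,478,592,000 bytes.
Track D: 5,512 × 15,402 × 3 × 4 = 1,018,749,888 bytes.
Track E: 64,000 × 15,402 × 3 × 4 = 11,828,736,000 bytes.
Track F: 32,000 × 15,402 × 2 × 8 = 7,885,824,000 bytes.
Total = 35,469,943,488 bytes = 35.47 GB.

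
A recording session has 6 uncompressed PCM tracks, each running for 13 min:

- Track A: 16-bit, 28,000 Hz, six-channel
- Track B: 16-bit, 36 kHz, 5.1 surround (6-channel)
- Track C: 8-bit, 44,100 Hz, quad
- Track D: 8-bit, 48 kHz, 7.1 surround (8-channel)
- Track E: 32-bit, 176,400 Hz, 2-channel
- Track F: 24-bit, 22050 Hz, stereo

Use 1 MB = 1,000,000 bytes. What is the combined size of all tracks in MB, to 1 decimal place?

2240.1 MB

13 min = 780 s.
Track A: 28,000 × 780 × 2 × 6 = 262,080,000 bytes.
Track B: 36,000 × 780 × 2 × 6 = 336,960,000 bytes.
Track C: 44,100 × 780 × 1 × 4 = 137,592,000 bytes.
Track D: 48,000 × 780 × 1 × 8 = 299,520,000 bytes.
Track E: 176,400 × 780 × 4 × 2 = 1,100,736,000 bytes.
Track F: 22,050 × 780 × 3 × 2 = 103,194,000 bytes.
Total = 2,240,082,000 bytes = 2240.1 MB.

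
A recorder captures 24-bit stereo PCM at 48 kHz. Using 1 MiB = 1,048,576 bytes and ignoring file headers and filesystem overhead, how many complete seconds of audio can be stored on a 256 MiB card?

Uncompressed byte rate = 48,000 × 3 × 2 = 288,000 bytes/s.
Capacity = 256 × 1,048,576 = 268,435,456 bytes.
268,435,456 / 288,000 ≈ 932.07 s → 932 seconds.

932 seconds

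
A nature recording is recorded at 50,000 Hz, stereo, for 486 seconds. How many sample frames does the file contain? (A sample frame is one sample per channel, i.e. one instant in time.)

50,000 samples/s × 486 s = 24,300,000 frames.

24,300,000 sample frames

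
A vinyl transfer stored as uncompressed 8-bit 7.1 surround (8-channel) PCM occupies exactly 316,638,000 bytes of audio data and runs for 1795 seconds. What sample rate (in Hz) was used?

Bytes = sample_rate × seconds × bytes_per_sample × channels.
sample_rate = 316,638,000 / (1,795 × 1 × 8) = 316,638,000 / 14,360 = 22,050 Hz.

22,050 Hz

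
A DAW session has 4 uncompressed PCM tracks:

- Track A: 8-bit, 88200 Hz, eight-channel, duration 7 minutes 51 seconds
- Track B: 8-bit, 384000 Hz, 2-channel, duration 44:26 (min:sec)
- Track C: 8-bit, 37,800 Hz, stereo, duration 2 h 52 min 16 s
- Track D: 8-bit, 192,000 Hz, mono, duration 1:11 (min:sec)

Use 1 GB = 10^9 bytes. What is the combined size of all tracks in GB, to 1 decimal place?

3.2 GB

Track A: 7 minutes 51 seconds = 471 s; 88,200 × 471 × 1 × 8 = 332,337,600 bytes.
Track B: 44:26 (min:sec) = 2,666 s; 384,000 × 2,666 × 1 × 2 = 2,047,488,000 bytes.
Track C: 2 h 52 min 16 s = 10,336 s; 37,800 × 10,336 × 1 × 2 = 781,401,600 bytes.
Track D: 1:11 (min:sec) = 71 s; 192,000 × 71 × 1 × 1 = 13,632,000 bytes.
Total = 3,174,859,200 bytes = 3.2 GB.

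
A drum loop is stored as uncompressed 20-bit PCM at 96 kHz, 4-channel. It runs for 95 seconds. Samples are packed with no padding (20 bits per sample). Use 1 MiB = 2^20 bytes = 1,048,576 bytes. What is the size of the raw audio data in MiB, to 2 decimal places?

Bits = 96,000 × 95 × 20 × 4 = 729,600,000 bits = 91,200,000 bytes.
91,200,000 / 1,048,576 = 86.98 MiB.

86.98 MiB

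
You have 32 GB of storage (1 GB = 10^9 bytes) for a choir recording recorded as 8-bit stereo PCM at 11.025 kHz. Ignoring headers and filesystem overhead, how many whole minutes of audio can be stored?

24,187 minutes

Uncompressed byte rate = 11,025 × 1 × 2 = 22,050 bytes/s.
Capacity = 32 × 1,000,000,000 = 32,000,000,000 bytes.
32,000,000,000 / 22,050 ≈ 1451247.17 s → 24,187 minutes.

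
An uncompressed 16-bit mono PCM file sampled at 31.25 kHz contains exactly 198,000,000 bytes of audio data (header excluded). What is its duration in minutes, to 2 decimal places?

Byte rate = 31,250 × 2 × 1 = 62,500 bytes/s.
Duration = 198,000,000 / 62,500 = 3,168 s.
3,168 s / 60 = 52.80 minutes.

52.80 minutes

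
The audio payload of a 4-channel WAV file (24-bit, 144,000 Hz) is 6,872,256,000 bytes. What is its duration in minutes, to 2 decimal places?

Byte rate = 144,000 × 3 × 4 = 1,728,000 bytes/s.
Duration = 6,872,256,000 / 1,728,000 = 3,977 s.
3,977 s / 60 = 66.28 minutes.

66.28 minutes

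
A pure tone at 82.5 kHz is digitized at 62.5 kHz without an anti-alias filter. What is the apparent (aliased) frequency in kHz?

Nyquist = 62,500/2 = 31,250 Hz; 82,500 Hz exceeds it.
Alias = |82,500 − 1×62,500| = |82,500 − 62,500| = 20,000 Hz = 20 kHz.

20 kHz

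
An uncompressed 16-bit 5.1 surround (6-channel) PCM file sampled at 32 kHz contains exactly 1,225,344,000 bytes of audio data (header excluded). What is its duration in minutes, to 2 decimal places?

Byte rate = 32,000 × 2 × 6 = 384,000 bytes/s.
Duration = 1,225,344,000 / 384,000 = 3,191 s.
3,191 s / 60 = 53.18 minutes.

53.18 minutes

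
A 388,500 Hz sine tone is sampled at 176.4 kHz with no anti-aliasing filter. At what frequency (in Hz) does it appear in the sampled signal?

Nyquist = 176,400/2 = 88,200 Hz; 388,500 Hz exceeds it.
Alias = |388,500 − 2×176,400| = |388,500 − 352,800| = 35,700 Hz.

35,700 Hz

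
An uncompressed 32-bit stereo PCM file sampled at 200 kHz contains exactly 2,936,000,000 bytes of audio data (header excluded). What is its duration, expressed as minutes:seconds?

30:35

Byte rate = 200,000 × 4 × 2 = 1,600,000 bytes/s.
Duration = 2,936,000,000 / 1,600,000 = 1,835 s.
1,835 s = 30:35.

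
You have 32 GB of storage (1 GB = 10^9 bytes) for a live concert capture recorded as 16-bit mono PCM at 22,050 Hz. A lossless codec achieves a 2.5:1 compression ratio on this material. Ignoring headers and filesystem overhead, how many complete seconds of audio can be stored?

Uncompressed byte rate = 22,050 × 2 × 1 = 44,100 bytes/s.
After 2.5:1 compression, effective rate ≈ 17640 bytes/s.
Capacity = 32 × 1,000,000,000 = 32,000,000,000 bytes.
32,000,000,000 / effective rate ≈ 1814058.96 s → 1,814,058 seconds.

1,814,058 seconds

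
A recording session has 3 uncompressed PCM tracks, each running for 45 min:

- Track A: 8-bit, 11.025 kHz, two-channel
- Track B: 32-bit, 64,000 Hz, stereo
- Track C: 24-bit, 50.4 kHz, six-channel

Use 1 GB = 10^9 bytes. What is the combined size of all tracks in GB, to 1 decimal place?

3.9 GB

45 min = 2,700 s.
Track A: 11,025 × 2,700 × 1 × 2 = 59,535,000 bytes.
Track B: 64,000 × 2,700 × 4 × 2 = 1,382,400,000 bytes.
Track C: 50,400 × 2,700 × 3 × 6 = 2,449,440,000 bytes.
Total = 3,891,375,000 bytes = 3.9 GB.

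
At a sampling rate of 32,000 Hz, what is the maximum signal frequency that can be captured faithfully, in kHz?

Nyquist frequency = sample rate / 2 = 32,000 / 2 = 16 kHz.

16 kHz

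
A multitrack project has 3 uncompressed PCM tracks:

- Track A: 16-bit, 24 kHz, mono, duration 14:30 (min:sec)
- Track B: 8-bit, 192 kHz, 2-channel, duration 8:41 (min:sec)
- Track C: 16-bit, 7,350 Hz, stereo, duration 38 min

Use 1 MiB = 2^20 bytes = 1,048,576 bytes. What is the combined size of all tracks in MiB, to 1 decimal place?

294.5 MiB

Track A: 14:30 (min:sec) = 870 s; 24,000 × 870 × 2 × 1 = 41,760,000 bytes.
Track B: 8:41 (min:sec) = 521 s; 192,000 × 521 × 1 × 2 = 200,064,000 bytes.
Track C: 38 min = 2,280 s; 7,350 × 2,280 × 2 × 2 = 67,032,000 bytes.
Total = 308,856,000 bytes = 294.5 MiB.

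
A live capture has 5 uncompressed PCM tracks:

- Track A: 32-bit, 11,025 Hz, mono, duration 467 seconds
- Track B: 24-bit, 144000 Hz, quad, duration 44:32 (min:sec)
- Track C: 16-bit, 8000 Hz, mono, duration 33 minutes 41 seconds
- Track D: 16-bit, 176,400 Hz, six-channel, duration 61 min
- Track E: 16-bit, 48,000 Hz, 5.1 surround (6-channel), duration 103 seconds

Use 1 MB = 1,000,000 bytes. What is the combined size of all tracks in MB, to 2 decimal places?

Track A: 11,025 × 467 × 4 × 1 = 20,594,700 bytes.
Track B: 44:32 (min:sec) = 2,672 s; 144,000 × 2,672 × 3 × 4 = 4,617,216,000 bytes.
Track C: 33 minutes 41 seconds = 2,021 s; 8,000 × 2,021 × 2 × 1 = 32,336,000 bytes.
Track D: 61 min = 3,660 s; 176,400 × 3,660 × 2 × 6 = 7,747,488,000 bytes.
Track E: 48,000 × 103 × 2 × 6 = 59,328,000 bytes.
Total = 12,476,962,700 bytes = 12476.96 MB.

12476.96 MB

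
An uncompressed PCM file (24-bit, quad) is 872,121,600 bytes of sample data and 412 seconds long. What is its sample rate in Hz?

176,400 Hz

Bytes = sample_rate × seconds × bytes_per_sample × channels.
sample_rate = 872,121,600 / (412 × 3 × 4) = 872,121,600 / 4,944 = 176,400 Hz.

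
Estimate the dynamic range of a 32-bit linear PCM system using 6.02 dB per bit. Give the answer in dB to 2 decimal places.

192.64 dB

32 × 6.02 = 192.64 dB.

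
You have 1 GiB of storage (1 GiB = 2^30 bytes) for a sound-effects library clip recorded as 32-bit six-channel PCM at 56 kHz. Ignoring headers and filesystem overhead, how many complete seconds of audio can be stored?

Uncompressed byte rate = 56,000 × 4 × 6 = 1,344,000 bytes/s.
Capacity = 1 × 1,073,741,824 = 1,073,741,824 bytes.
1,073,741,824 / 1,344,000 ≈ 798.92 s → 798 seconds.

798 seconds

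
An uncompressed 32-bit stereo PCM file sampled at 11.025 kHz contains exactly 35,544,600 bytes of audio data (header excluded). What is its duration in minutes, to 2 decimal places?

6.72 minutes

Byte rate = 11,025 × 4 × 2 = 88,200 bytes/s.
Duration = 35,544,600 / 88,200 = 403 s.
403 s / 60 = 6.72 minutes.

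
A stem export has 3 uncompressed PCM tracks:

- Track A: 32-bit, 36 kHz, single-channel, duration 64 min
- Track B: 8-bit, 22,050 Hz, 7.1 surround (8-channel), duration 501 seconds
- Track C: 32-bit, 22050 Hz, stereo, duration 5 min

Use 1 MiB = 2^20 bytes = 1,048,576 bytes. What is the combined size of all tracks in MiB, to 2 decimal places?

Track A: 64 min = 3,840 s; 36,000 × 3,840 × 4 × 1 = 552,960,000 bytes.
Track B: 22,050 × 501 × 1 × 8 = 88,376,400 bytes.
Track C: 5 min = 300 s; 22,050 × 300 × 4 × 2 = 52,920,000 bytes.
Total = 694,256,400 bytes = 662.09 MiB.

662.09 MiB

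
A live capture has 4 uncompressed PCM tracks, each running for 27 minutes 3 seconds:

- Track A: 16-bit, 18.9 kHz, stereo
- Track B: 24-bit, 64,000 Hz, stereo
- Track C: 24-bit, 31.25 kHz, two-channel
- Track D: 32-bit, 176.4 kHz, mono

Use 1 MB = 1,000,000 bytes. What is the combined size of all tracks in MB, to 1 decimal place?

2195.4 MB

27 minutes 3 seconds = 1,623 s.
Track A: 18,900 × 1,623 × 2 × 2 = 122,698,800 bytes.
Track B: 64,000 × 1,623 × 3 × 2 = 623,232,000 bytes.
Track C: 31,250 × 1,623 × 3 × 2 = 304,312,500 bytes.
Track D: 176,400 × 1,623 × 4 × 1 = 1,145,188,800 bytes.
Total = 2,195,432,100 bytes = 2195.4 MB.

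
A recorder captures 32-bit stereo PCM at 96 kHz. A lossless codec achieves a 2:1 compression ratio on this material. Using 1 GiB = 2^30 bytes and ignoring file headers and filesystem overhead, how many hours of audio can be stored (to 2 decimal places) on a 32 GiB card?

Uncompressed byte rate = 96,000 × 4 × 2 = 768,000 bytes/s.
After 2:1 compression, effective rate ≈ 384000 bytes/s.
Capacity = 32 × 1,073,741,824 = 34,359,738,368 bytes.
34,359,738,368 / effective rate ≈ 89478.49 s → 24.86 hours.

24.86 hours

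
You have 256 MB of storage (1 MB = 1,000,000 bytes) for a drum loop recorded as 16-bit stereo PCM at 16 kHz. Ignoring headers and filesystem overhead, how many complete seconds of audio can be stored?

4,000 seconds

Uncompressed byte rate = 16,000 × 2 × 2 = 64,000 bytes/s.
Capacity = 256 × 1,000,000 = 256,000,000 bytes.
256,000,000 / 64,000 ≈ 4000 s → 4,000 seconds.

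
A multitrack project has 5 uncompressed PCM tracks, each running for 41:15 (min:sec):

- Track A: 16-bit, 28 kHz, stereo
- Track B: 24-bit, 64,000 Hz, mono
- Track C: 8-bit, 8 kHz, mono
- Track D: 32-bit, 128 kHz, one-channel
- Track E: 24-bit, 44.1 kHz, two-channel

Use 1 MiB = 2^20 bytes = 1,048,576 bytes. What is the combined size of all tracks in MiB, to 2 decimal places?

41:15 (min:sec) = 2,475 s.
Track A: 28,000 × 2,475 × 2 × 2 = 277,200,000 bytes.
Track B: 64,000 × 2,475 × 3 × 1 = 475,200,000 bytes.
Track C: 8,000 × 2,475 × 1 × 1 = 19,800,000 bytes.
Track D: 128,000 × 2,475 × 4 × 1 = 1,267,200,000 bytes.
Track E: 44,100 × 2,475 × 3 × 2 = 654,885,000 bytes.
Total = 2,694,285,000 bytes = 2569.47 MiB.

2569.47 MiB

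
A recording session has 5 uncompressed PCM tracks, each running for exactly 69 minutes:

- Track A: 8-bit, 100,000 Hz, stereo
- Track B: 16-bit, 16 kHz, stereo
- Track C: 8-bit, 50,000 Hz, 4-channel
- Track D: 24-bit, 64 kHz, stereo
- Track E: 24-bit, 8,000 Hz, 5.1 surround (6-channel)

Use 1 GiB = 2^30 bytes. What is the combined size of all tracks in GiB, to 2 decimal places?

exactly 69 minutes = 4,140 s.
Track A: 100,000 × 4,140 × 1 × 2 = 828,000,000 bytes.
Track B: 16,000 × 4,140 × 2 × 2 = 264,960,000 bytes.
Track C: 50,000 × 4,140 × 1 × 4 = 828,000,000 bytes.
Track D: 64,000 × 4,140 × 3 × 2 = 1,589,760,000 bytes.
Track E: 8,000 × 4,140 × 3 × 6 = 596,160,000 bytes.
Total = 4,106,880,000 bytes = 3.82 GiB.

3.82 GiB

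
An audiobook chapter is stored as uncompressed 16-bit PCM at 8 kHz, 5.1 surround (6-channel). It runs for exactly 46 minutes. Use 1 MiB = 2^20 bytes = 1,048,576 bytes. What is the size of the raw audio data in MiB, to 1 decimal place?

Duration = exactly 46 minutes = 2,760 s.
Bytes = 8,000 samples/s × 2,760 s × 2 bytes/sample × 6 ch = 264,960,000 bytes.
264,960,000 / 1,048,576 = 252.7 MiB.

252.7 MiB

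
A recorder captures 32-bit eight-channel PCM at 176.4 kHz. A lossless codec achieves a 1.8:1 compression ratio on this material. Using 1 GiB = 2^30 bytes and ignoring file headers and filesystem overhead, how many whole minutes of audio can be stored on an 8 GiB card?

45 minutes

Uncompressed byte rate = 176,400 × 4 × 8 = 5,644,800 bytes/s.
After 1.8:1 compression, effective rate ≈ 3136000 bytes/s.
Capacity = 8 × 1,073,741,824 = 8,589,934,592 bytes.
8,589,934,592 / effective rate ≈ 2739.14 s → 45 minutes.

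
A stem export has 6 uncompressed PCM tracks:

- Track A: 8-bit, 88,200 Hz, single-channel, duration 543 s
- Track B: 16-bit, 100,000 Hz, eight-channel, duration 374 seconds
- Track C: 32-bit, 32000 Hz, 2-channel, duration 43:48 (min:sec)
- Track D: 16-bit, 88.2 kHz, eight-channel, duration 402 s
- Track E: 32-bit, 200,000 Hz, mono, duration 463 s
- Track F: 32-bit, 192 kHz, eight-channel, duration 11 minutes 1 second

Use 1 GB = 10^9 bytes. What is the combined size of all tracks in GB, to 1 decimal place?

6.3 GB

Track A: 88,200 × 543 × 1 × 1 = 47,892,600 bytes.
Track B: 100,000 × 374 × 2 × 8 = 598,400,000 bytes.
Track C: 43:48 (min:sec) = 2,628 s; 32,000 × 2,628 × 4 × 2 = 672,768,000 bytes.
Track D: 88,200 × 402 × 2 × 8 = 567,302,400 bytes.
Track E: 200,000 × 463 × 4 × 1 = 370,400,000 bytes.
Track F: 11 minutes 1 second = 661 s; 192,000 × 661 × 4 × 8 = 4,061,184,000 bytes.
Total = 6,317,947,000 bytes = 6.3 GB.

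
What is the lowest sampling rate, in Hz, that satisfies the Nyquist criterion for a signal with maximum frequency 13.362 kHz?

26,724 Hz

Minimum sample rate = 2 × 13,362 Hz = 26,724 Hz.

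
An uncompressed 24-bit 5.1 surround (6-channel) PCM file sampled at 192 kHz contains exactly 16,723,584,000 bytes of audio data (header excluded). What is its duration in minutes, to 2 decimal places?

80.65 minutes

Byte rate = 192,000 × 3 × 6 = 3,456,000 bytes/s.
Duration = 16,723,584,000 / 3,456,000 = 4,839 s.
4,839 s / 60 = 80.65 minutes.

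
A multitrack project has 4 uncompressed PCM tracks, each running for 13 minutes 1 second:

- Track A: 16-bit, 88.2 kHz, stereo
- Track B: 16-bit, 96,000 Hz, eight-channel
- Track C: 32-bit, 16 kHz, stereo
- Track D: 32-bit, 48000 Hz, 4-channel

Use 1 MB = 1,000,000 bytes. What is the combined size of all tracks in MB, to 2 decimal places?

2174.93 MB

13 minutes 1 second = 781 s.
Track A: 88,200 × 781 × 2 × 2 = 275,536,800 bytes.
Track B: 96,000 × 781 × 2 × 8 = 1,199,616,000 bytes.
Track C: 16,000 × 781 × 4 × 2 = 99,968,000 bytes.
Track D: 48,000 × 781 × 4 × 4 = 599,808,000 bytes.
Total = 2,174,928,800 bytes = 2174.93 MB.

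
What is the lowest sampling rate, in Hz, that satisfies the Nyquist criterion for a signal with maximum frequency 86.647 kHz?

173,294 Hz

Minimum sample rate = 2 × 86,647 Hz = 173,294 Hz.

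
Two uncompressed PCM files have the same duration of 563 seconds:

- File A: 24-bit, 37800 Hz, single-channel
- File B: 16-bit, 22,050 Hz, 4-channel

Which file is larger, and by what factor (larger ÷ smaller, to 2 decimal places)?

File B, by a factor of 1.56

File A: 37,800 × 3 × 1 = 113,400 bytes/s.
File B: 22,050 × 2 × 4 = 176,400 bytes/s.
File B is larger; ratio = 99,313,200 / 63,844,200 = 1.56.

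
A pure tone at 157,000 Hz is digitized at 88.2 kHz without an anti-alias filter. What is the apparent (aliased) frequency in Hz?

19,400 Hz

Nyquist = 88,200/2 = 44,100 Hz; 157,000 Hz exceeds it.
Alias = |157,000 − 2×88,200| = |157,000 − 176,400| = 19,400 Hz.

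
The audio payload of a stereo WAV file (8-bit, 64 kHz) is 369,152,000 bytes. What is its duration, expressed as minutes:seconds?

48:04

Byte rate = 64,000 × 1 × 2 = 128,000 bytes/s.
Duration = 369,152,000 / 128,000 = 2,884 s.
2,884 s = 48:04.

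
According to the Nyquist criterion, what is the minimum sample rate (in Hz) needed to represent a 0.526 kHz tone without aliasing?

Minimum sample rate = 2 × 526 Hz = 1,052 Hz.

1,052 Hz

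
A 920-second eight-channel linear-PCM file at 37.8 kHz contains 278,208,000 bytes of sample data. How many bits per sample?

8 bits

Bytes per sample = 278,208,000 / (37,800 × 920 × 8) = 278,208,000 / 278,208,000 = 1.
Bit depth = 1 × 8 = 8 bits.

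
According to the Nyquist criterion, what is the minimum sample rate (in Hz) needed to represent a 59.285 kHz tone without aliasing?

Minimum sample rate = 2 × 59,285 Hz = 118,570 Hz.

118,570 Hz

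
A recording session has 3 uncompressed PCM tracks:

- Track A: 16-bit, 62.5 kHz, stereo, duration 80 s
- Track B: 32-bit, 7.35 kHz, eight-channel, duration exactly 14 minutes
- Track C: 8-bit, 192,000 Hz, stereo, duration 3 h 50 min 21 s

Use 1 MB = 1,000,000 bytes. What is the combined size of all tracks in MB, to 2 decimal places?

5524.83 MB

Track A: 62,500 × 80 × 2 × 2 = 20,000,000 bytes.
Track B: exactly 14 minutes = 840 s; 7,350 × 840 × 4 × 8 = 197,568,000 bytes.
Track C: 3 h 50 min 21 s = 13,821 s; 192,000 × 13,821 × 1 × 2 = 5,307,264,000 bytes.
Total = 5,524,832,000 bytes = 5524.83 MB.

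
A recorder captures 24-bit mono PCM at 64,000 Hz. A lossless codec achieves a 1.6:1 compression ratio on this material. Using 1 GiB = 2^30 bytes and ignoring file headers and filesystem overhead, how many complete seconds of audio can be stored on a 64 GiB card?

572,662 seconds

Uncompressed byte rate = 64,000 × 3 × 1 = 192,000 bytes/s.
After 1.6:1 compression, effective rate ≈ 120000 bytes/s.
Capacity = 64 × 1,073,741,824 = 68,719,476,736 bytes.
68,719,476,736 / effective rate ≈ 572662.31 s → 572,662 seconds.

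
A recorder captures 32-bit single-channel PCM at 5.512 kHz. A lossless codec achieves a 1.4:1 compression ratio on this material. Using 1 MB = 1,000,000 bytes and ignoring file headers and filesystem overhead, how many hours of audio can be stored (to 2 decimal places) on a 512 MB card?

Uncompressed byte rate = 5,512 × 4 × 1 = 22,048 bytes/s.
After 1.4:1 compression, effective rate ≈ 15748.57 bytes/s.
Capacity = 512 × 1,000,000 = 512,000,000 bytes.
512,000,000 / effective rate ≈ 32510.89 s → 9.03 hours.

9.03 hours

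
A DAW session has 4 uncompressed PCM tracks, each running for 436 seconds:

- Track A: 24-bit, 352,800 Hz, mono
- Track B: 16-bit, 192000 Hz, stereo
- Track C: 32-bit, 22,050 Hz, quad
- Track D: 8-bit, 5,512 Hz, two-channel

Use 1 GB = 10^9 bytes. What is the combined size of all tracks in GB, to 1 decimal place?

1.0 GB

Track A: 352,800 × 436 × 3 × 1 = 461,462,400 bytes.
Track B: 192,000 × 436 × 2 × 2 = 334,848,000 bytes.
Track C: 22,050 × 436 × 4 × 4 = 153,820,800 bytes.
Track D: 5,512 × 436 × 1 × 2 = 4,806,464 bytes.
Total = 954,937,664 bytes = 1.0 GB.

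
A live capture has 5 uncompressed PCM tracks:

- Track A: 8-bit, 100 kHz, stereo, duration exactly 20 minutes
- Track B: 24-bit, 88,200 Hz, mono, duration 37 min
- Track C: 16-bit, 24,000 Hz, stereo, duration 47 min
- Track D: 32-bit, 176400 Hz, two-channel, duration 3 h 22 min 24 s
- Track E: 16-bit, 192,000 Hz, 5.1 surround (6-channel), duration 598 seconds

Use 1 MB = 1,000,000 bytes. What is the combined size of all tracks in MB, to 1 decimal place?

19613.5 MB

Track A: exactly 20 minutes = 1,200 s; 100,000 × 1,200 × 1 × 2 = 240,000,000 bytes.
Track B: 37 min = 2,220 s; 88,200 × 2,220 × 3 × 1 = 587,412,000 bytes.
Track C: 47 min = 2,820 s; 24,000 × 2,820 × 2 × 2 = 270,720,000 bytes.
Track D: 3 h 22 min 24 s = 12,144 s; 176,400 × 12,144 × 4 × 2 = 17,137,612,800 bytes.
Track E: 192,000 × 598 × 2 × 6 = 1,377,792,000 bytes.
Total = 19,613,536,800 bytes = 19613.5 MB.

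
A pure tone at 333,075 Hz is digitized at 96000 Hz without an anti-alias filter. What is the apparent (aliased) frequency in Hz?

Nyquist = 96,000/2 = 48,000 Hz; 333,075 Hz exceeds it.
Alias = |333,075 − 3×96,000| = |333,075 − 288,000| = 45,075 Hz.

45,075 Hz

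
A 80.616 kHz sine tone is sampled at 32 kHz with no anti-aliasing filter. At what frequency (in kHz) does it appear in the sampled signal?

15.384 kHz

Nyquist = 32,000/2 = 16,000 Hz; 80,616 Hz exceeds it.
Alias = |80,616 − 3×32,000| = |80,616 − 96,000| = 15,384 Hz = 15.384 kHz.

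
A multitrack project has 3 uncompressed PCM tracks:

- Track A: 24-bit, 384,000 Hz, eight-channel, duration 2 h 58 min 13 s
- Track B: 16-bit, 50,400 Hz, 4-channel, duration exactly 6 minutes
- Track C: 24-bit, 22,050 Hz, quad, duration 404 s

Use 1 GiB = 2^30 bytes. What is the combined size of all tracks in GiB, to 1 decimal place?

92.0 GiB

Track A: 2 h 58 min 13 s = 10,693 s; 384,000 × 10,693 × 3 × 8 = 98,546,688,000 bytes.
Track B: exactly 6 minutes = 360 s; 50,400 × 360 × 2 × 4 = 145,152,000 bytes.
Track C: 22,050 × 404 × 3 × 4 = 106,898,400 bytes.
Total = 98,798,738,400 bytes = 92.0 GiB.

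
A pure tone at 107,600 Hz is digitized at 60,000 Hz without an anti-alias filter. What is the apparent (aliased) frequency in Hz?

12,400 Hz

Nyquist = 60,000/2 = 30,000 Hz; 107,600 Hz exceeds it.
Alias = |107,600 − 2×60,000| = |107,600 − 120,000| = 12,400 Hz.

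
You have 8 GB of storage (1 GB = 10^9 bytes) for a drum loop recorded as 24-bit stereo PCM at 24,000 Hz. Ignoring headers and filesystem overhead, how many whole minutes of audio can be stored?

Uncompressed byte rate = 24,000 × 3 × 2 = 144,000 bytes/s.
Capacity = 8 × 1,000,000,000 = 8,000,000,000 bytes.
8,000,000,000 / 144,000 ≈ 55555.56 s → 925 minutes.

925 minutes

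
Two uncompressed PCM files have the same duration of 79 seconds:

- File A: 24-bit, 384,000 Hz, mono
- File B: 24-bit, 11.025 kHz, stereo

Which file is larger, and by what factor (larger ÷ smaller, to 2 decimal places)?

File A, by a factor of 17.41

File A: 384,000 × 3 × 1 = 1,152,000 bytes/s.
File B: 11,025 × 3 × 2 = 66,150 bytes/s.
File A is larger; ratio = 91,008,000 / 5,225,850 = 17.41.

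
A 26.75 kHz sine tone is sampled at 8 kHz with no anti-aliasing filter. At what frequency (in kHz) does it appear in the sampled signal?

Nyquist = 8,000/2 = 4,000 Hz; 26,750 Hz exceeds it.
Alias = |26,750 − 3×8,000| = |26,750 − 24,000| = 2,750 Hz = 2.75 kHz.

2.75 kHz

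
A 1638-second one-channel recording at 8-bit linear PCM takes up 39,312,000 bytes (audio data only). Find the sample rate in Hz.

Bytes = sample_rate × seconds × bytes_per_sample × channels.
sample_rate = 39,312,000 / (1,638 × 1 × 1) = 39,312,000 / 1,638 = 24,000 Hz.

24,000 Hz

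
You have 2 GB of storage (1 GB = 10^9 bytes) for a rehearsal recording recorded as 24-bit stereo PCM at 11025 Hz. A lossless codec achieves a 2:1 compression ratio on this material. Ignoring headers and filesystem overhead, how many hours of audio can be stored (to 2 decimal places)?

16.80 hours

Uncompressed byte rate = 11,025 × 3 × 2 = 66,150 bytes/s.
After 2:1 compression, effective rate ≈ 33075 bytes/s.
Capacity = 2 × 1,000,000,000 = 2,000,000,000 bytes.
2,000,000,000 / effective rate ≈ 60468.63 s → 16.80 hours.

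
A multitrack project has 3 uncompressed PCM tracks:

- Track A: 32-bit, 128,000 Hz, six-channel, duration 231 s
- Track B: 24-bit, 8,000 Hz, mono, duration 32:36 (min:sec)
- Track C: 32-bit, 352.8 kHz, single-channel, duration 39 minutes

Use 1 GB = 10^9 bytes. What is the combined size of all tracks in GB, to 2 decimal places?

Track A: 128,000 × 231 × 4 × 6 = 709,632,000 bytes.
Track B: 32:36 (min:sec) = 1,956 s; 8,000 × 1,956 × 3 × 1 = 46,944,000 bytes.
Track C: 39 minutes = 2,340 s; 352,800 × 2,340 × 4 × 1 = 3,302,208,000 bytes.
Total = 4,058,784,000 bytes = 4.06 GB.

4.06 GB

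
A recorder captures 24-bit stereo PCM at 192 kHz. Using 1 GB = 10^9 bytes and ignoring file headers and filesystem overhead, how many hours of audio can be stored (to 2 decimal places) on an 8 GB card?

1.93 hours

Uncompressed byte rate = 192,000 × 3 × 2 = 1,152,000 bytes/s.
Capacity = 8 × 1,000,000,000 = 8,000,000,000 bytes.
8,000,000,000 / 1,152,000 ≈ 6944.44 s → 1.93 hours.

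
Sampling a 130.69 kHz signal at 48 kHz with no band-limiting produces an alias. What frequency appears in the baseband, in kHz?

Nyquist = 48,000/2 = 24,000 Hz; 130,690 Hz exceeds it.
Alias = |130,690 − 3×48,000| = |130,690 − 144,000| = 13,310 Hz = 13.31 kHz.

13.31 kHz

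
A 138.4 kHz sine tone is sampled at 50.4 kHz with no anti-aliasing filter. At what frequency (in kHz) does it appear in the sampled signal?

Nyquist = 50,400/2 = 25,200 Hz; 138,400 Hz exceeds it.
Alias = |138,400 − 3×50,400| = |138,400 − 151,200| = 12,800 Hz = 12.8 kHz.

12.8 kHz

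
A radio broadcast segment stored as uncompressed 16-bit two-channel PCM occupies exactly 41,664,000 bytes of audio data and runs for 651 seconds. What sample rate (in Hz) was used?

16,000 Hz

Bytes = sample_rate × seconds × bytes_per_sample × channels.
sample_rate = 41,664,000 / (651 × 2 × 2) = 41,664,000 / 2,604 = 16,000 Hz.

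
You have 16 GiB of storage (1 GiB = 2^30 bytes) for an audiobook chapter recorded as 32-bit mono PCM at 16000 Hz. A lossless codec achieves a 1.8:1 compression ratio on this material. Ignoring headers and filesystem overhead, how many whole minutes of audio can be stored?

Uncompressed byte rate = 16,000 × 4 × 1 = 64,000 bytes/s.
After 1.8:1 compression, effective rate ≈ 35555.56 bytes/s.
Capacity = 16 × 1,073,741,824 = 17,179,869,184 bytes.
17,179,869,184 / effective rate ≈ 483183.82 s → 8,053 minutes.

8,053 minutes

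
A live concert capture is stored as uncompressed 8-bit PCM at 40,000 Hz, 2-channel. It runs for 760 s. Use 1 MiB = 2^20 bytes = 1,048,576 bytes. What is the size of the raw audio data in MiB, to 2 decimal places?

57.98 MiB

Bytes = 40,000 samples/s × 760 s × 1 bytes/sample × 2 ch = 60,800,000 bytes.
60,800,000 / 1,048,576 = 57.98 MiB.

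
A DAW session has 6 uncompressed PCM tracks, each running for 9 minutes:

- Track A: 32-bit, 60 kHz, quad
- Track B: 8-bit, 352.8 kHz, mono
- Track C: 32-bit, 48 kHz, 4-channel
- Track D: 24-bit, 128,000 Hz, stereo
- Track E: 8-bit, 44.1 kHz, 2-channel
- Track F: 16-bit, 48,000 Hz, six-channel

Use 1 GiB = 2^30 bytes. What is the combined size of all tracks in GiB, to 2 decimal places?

9 minutes = 540 s.
Track A: 60,000 × 540 × 4 × 4 = 518,400,000 bytes.
Track B: 352,800 × 540 × 1 × 1 = 190,512,000 bytes.
Track C: 48,000 × 540 × 4 × 4 = 414,720,000 bytes.
Track D: 128,000 × 540 × 3 × 2 = 414,720,000 bytes.
Track E: 44,100 × 540 × 1 × 2 = 47,628,000 bytes.
Track F: 48,000 × 540 × 2 × 6 = 311,040,000 bytes.
Total = 1,897,020,000 bytes = 1.77 GiB.

1.77 GiB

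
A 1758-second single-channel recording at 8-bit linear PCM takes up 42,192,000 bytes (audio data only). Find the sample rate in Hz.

Bytes = sample_rate × seconds × bytes_per_sample × channels.
sample_rate = 42,192,000 / (1,758 × 1 × 1) = 42,192,000 / 1,758 = 24,000 Hz.

24,000 Hz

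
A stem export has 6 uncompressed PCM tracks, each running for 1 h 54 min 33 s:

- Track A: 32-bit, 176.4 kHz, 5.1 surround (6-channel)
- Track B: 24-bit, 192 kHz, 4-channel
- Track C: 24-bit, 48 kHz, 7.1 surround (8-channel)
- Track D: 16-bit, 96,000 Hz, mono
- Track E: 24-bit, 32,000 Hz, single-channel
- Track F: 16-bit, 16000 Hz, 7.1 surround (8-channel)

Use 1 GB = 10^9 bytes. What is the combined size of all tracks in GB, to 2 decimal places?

56.59 GB

1 h 54 min 33 s = 6,873 s.
Track A: 176,400 × 6,873 × 4 × 6 = 29,097,532,800 bytes.
Track B: 192,000 × 6,873 × 3 × 4 = 15,835,392,000 bytes.
Track C: 48,000 × 6,873 × 3 × 8 = 7,917,696,000 bytes.
Track D: 96,000 × 6,873 × 2 × 1 = 1,319,616,000 bytes.
Track E: 32,000 × 6,873 × 3 × 1 = 659,808,000 bytes.
Track F: 16,000 × 6,873 × 2 × 8 = 1,759,488,000 bytes.
Total = 56,589,532,800 bytes = 56.59 GB.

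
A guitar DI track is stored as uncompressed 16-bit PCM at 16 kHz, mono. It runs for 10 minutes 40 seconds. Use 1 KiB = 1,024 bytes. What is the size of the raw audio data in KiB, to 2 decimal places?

Duration = 10 minutes 40 seconds = 640 s.
Bytes = 16,000 samples/s × 640 s × 2 bytes/sample × 1 ch = 20,480,000 bytes.
20,480,000 / 1,024 = 20000.00 KiB.

20000.00 KiB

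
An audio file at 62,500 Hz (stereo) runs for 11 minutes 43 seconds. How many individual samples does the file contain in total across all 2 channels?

11 minutes 43 seconds = 703 s.
62,500 × 703 s × 2 ch = 87,875,000 samples.

87,875,000 samples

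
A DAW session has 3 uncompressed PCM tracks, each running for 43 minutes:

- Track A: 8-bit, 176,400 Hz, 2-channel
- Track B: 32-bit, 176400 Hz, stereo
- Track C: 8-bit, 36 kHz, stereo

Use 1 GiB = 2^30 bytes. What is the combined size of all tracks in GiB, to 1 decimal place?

4.4 GiB

43 minutes = 2,580 s.
Track A: 176,400 × 2,580 × 1 × 2 = 910,224,000 bytes.
Track B: 176,400 × 2,580 × 4 × 2 = 3,640,896,000 bytes.
Track C: 36,000 × 2,580 × 1 × 2 = 185,760,000 bytes.
Total = 4,736,880,000 bytes = 4.4 GiB.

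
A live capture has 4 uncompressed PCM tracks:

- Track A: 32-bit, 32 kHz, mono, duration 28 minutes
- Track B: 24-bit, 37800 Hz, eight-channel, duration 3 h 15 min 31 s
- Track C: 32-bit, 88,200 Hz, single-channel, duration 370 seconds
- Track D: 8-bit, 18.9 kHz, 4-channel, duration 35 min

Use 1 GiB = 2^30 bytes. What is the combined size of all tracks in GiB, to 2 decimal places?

10.38 GiB

Track A: 28 minutes = 1,680 s; 32,000 × 1,680 × 4 × 1 = 215,040,000 bytes.
Track B: 3 h 15 min 31 s = 11,731 s; 37,800 × 11,731 × 3 × 8 = 10,642,363,200 bytes.
Track C: 88,200 × 370 × 4 × 1 = 130,536,000 bytes.
Track D: 35 min = 2,100 s; 18,900 × 2,100 × 1 × 4 = 158,760,000 bytes.
Total = 11,146,699,200 bytes = 10.38 GiB.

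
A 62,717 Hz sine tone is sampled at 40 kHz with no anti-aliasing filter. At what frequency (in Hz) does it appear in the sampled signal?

Nyquist = 40,000/2 = 20,000 Hz; 62,717 Hz exceeds it.
Alias = |62,717 − 2×40,000| = |62,717 − 80,000| = 17,283 Hz.

17,283 Hz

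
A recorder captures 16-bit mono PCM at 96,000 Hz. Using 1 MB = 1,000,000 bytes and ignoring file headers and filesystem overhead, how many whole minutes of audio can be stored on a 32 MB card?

2 minutes

Uncompressed byte rate = 96,000 × 2 × 1 = 192,000 bytes/s.
Capacity = 32 × 1,000,000 = 32,000,000 bytes.
32,000,000 / 192,000 ≈ 166.67 s → 2 minutes.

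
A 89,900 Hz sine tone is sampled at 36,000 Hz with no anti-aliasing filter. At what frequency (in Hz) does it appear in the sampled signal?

17,900 Hz

Nyquist = 36,000/2 = 18,000 Hz; 89,900 Hz exceeds it.
Alias = |89,900 − 2×36,000| = |89,900 − 72,000| = 17,900 Hz.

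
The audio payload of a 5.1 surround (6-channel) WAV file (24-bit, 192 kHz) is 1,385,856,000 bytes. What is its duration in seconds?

Byte rate = 192,000 × 3 × 6 = 3,456,000 bytes/s.
Duration = 1,385,856,000 / 3,456,000 = 401 s.

401 seconds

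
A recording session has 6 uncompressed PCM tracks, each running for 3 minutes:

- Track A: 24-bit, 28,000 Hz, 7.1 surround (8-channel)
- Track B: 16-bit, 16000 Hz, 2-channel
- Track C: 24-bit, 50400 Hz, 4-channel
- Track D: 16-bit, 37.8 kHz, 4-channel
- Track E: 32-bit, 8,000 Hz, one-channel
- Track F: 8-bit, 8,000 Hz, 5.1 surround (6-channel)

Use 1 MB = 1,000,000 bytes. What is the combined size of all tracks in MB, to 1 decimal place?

3 minutes = 180 s.
Track A: 28,000 × 180 × 3 × 8 = 120,960,000 bytes.
Track B: 16,000 × 180 × 2 × 2 = 11,520,000 bytes.
Track C: 50,400 × 180 × 3 × 4 = 108,864,000 bytes.
Track D: 37,800 × 180 × 2 × 4 = 54,432,000 bytes.
Track E: 8,000 × 180 × 4 × 1 = 5,760,000 bytes.
Track F: 8,000 × 180 × 1 × 6 = 8,640,000 bytes.
Total = 310,176,000 bytes = 310.2 MB.

310.2 MB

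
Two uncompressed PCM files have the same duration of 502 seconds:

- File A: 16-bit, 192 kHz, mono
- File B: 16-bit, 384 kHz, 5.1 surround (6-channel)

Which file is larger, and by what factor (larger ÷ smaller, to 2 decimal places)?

File A: 192,000 × 2 × 1 = 384,000 bytes/s.
File B: 384,000 × 2 × 6 = 4,608,000 bytes/s.
File B is larger; ratio = 2,313,216,000 / 192,768,000 = 12.00.

File B, by a factor of 12.00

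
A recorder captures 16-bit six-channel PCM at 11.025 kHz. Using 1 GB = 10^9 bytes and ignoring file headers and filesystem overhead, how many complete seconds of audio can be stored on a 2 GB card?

15,117 seconds

Uncompressed byte rate = 11,025 × 2 × 6 = 132,300 bytes/s.
Capacity = 2 × 1,000,000,000 = 2,000,000,000 bytes.
2,000,000,000 / 132,300 ≈ 15117.16 s → 15,117 seconds.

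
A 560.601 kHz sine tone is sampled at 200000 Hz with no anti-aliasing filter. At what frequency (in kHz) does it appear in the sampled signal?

39.399 kHz

Nyquist = 200,000/2 = 100,000 Hz; 560,601 Hz exceeds it.
Alias = |560,601 − 3×200,000| = |560,601 − 600,000| = 39,399 Hz = 39.399 kHz.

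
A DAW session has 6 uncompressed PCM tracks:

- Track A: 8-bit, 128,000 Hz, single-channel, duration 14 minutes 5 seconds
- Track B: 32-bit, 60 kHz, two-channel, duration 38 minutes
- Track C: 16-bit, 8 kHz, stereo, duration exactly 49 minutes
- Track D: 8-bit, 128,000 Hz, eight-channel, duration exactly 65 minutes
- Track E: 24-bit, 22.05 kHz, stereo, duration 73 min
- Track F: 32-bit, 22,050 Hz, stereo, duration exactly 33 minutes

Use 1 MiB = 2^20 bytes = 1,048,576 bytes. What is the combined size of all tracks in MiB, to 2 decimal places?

Track A: 14 minutes 5 seconds = 845 s; 128,000 × 845 × 1 × 1 = 108,160,000 bytes.
Track B: 38 minutes = 2,280 s; 60,000 × 2,280 × 4 × 2 = 1,094,400,000 bytes.
Track C: exactly 49 minutes = 2,940 s; 8,000 × 2,940 × 2 × 2 = 94,080,000 bytes.
Track D: exactly 65 minutes = 3,900 s; 128,000 × 3,900 × 1 × 8 = 3,993,600,000 bytes.
Track E: 73 min = 4,380 s; 22,050 × 4,380 × 3 × 2 = 579,474,000 bytes.
Track F: exactly 33 minutes = 1,980 s; 22,050 × 1,980 × 4 × 2 = 349,272,000 bytes.
Total = 6,218,986,000 bytes = 5930.89 MiB.

5930.89 MiB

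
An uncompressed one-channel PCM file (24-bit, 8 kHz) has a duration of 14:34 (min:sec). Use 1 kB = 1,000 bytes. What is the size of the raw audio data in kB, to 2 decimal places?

20976.00 kB

Duration = 14:34 (min:sec) = 874 s.
Bytes = 8,000 samples/s × 874 s × 3 bytes/sample × 1 ch = 20,976,000 bytes.
20,976,000 / 1,000 = 20976.00 kB.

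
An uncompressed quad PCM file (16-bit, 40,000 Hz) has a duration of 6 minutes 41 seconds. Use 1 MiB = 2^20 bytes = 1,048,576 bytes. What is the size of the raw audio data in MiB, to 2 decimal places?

122.38 MiB

Duration = 6 minutes 41 seconds = 401 s.
Bytes = 40,000 samples/s × 401 s × 2 bytes/sample × 4 ch = 128,320,000 bytes.
128,320,000 / 1,048,576 = 122.38 MiB.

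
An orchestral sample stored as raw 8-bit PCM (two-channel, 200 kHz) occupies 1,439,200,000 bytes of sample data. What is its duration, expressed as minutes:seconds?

Byte rate = 200,000 × 1 × 2 = 400,000 bytes/s.
Duration = 1,439,200,000 / 400,000 = 3,598 s.
3,598 s = 59:58.

59:58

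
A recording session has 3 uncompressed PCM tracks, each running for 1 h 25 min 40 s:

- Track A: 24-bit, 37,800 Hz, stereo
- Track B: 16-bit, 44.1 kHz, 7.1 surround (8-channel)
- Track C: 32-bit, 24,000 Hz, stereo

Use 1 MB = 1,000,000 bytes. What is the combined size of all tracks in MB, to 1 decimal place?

5779.4 MB

1 h 25 min 40 s = 5,140 s.
Track A: 37,800 × 5,140 × 3 × 2 = 1,165,752,000 bytes.
Track B: 44,100 × 5,140 × 2 × 8 = 3,626,784,000 bytes.
Track C: 24,000 × 5,140 × 4 × 2 = 986,880,000 bytes.
Total = 5,779,416,000 bytes = 5779.4 MB.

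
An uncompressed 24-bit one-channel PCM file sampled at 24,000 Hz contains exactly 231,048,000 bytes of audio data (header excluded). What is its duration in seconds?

Byte rate = 24,000 × 3 × 1 = 72,000 bytes/s.
Duration = 231,048,000 / 72,000 = 3,209 s.

3,209 seconds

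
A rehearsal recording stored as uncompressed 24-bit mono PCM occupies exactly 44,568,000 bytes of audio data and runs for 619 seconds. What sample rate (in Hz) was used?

24,000 Hz

Bytes = sample_rate × seconds × bytes_per_sample × channels.
sample_rate = 44,568,000 / (619 × 3 × 1) = 44,568,000 / 1,857 = 24,000 Hz.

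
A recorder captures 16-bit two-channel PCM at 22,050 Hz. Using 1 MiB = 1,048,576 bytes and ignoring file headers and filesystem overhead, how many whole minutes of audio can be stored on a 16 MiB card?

3 minutes

Uncompressed byte rate = 22,050 × 2 × 2 = 88,200 bytes/s.
Capacity = 16 × 1,048,576 = 16,777,216 bytes.
16,777,216 / 88,200 ≈ 190.22 s → 3 minutes.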